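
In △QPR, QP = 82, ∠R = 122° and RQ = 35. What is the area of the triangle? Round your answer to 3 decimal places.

Law of sines: sin P = RQ·sin R/QP ≈ 0.36197.
Since QP ≥ RQ, only the acute value applies: ∠P ≈ 21.22°.
Then ∠Q = 180° − ∠R − ∠P ≈ 36.78°.
Law of sines gives PR = QP·sin Q/sin R ≈ 57.892.
Area = ½·QP·RQ·sin Q ≈ 859.17.

area ≈ 859.171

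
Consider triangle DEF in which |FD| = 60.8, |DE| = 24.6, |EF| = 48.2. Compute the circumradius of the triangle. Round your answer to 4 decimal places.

32.1328

By the law of cosines, cos D = (|FD|² + |DE|² − |EF|²) / (2·|FD|·|DE|) ≈ 0.66142, so ∠D ≈ 48.59°.
Circumradius = |EF|/(2 sin D) ≈ 32.133.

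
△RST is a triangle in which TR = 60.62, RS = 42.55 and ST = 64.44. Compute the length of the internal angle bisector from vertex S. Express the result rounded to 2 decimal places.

43.15

By the law of cosines, cos S = (RS² + ST² − TR²) / (2·RS·ST) ≈ 0.41727, so ∠S ≈ 65.34°.
The bisector from S has length 2·RS·ST·cos(∠S/2)/(RS+ST) ≈ 43.147.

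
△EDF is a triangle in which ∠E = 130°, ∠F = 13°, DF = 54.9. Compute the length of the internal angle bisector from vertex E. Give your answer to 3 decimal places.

9.919

The third angle is ∠D = 180° − ∠F − ∠E = 37.00°.
Law of sines: FE = DF·sin D/sin E ≈ 43.13.
Law of sines: ED = DF·sin F/sin E ≈ 16.122.
The bisector from E has length 2·FE·ED·cos(∠E/2)/(FE+ED) ≈ 9.9189.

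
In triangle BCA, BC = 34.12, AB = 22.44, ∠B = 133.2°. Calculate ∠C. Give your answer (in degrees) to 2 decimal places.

By the law of cosines, CA² = AB² + BC² − 2·AB·BC·cos B = 2716, so CA ≈ 52.115.
Law of cosines again: cos C = (BC² + CA² − AB²)/(2·BC·CA) ≈ 0.94946, so ∠C ≈ 18.29°.

∠C ≈ 18.29°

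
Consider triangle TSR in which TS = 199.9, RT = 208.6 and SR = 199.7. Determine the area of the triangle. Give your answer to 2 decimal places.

Semiperimeter s = (199.7 + 208.6 + 199.9)/2 = 304.1.
Heron's formula: area = √(304.1·104.4·95.5·104.2) ≈ 17774.

area ≈ 17774.36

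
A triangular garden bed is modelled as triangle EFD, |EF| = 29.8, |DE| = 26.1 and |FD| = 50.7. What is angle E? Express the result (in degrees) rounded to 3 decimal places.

130.065

By the law of cosines, cos E = (|DE|² + |EF|² − |FD|²) / (2·|DE|·|EF|) ≈ -0.64365, so ∠E ≈ 130.06°.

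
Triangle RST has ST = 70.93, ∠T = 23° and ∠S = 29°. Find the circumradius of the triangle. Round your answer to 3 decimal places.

The third angle is ∠R = 180° − ∠S − ∠T = 128.00°.
Law of sines: TR = ST·sin S/sin R ≈ 43.638.
Law of sines: RS = ST·sin T/sin R ≈ 35.17.
Circumradius = ST/(2 sin R) ≈ 45.006.

45.006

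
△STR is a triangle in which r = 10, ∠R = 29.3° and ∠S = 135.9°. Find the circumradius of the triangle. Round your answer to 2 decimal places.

10.22

The third angle is ∠T = 180° − ∠R − ∠S = 14.80°.
Law of sines: s = r·sin S/sin R ≈ 14.22.
Law of sines: t = r·sin T/sin R ≈ 5.2198.
Circumradius = r/(2 sin R) ≈ 10.217.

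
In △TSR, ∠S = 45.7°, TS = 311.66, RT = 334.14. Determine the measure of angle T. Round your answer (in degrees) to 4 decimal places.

Law of sines: sin R = TS·sin S/RT ≈ 0.66754.
Since RT ≥ TS, only the acute value applies: ∠R ≈ 41.88°.
Then ∠T = 180° − ∠S − ∠R ≈ 92.42°.

∠T ≈ 92.4223°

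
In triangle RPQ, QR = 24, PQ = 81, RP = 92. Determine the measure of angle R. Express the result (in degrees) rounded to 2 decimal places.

∠R ≈ 55.85°

By the law of cosines, cos R = (QR² + RP² − PQ²) / (2·QR·RP) ≈ 0.56137, so ∠R ≈ 55.85°.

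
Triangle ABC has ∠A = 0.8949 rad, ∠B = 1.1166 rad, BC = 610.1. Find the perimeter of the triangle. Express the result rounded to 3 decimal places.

The third angle is ∠C = π − ∠A − ∠B = 1.1301 rad.
Law of sines: CA = BC·sin B/sin A ≈ 702.75.
Law of sines: AB = BC·sin C/sin A ≈ 707.31.
Semiperimeter s = (610.1+702.75+707.31)/2 = 1010.1.
Perimeter = 610.1 + 702.75 + 707.31 = 2020.2.

2020.156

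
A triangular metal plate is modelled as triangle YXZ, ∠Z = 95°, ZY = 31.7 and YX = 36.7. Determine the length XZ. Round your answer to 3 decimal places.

Law of sines: sin X = ZY·sin Z/YX ≈ 0.86047.
Since YX ≥ ZY, only the acute value applies: ∠X ≈ 59.37°.
Then ∠Y = 180° − ∠Z − ∠X ≈ 25.63°.
Law of sines gives XZ = YX·sin Y/sin Z ≈ 15.936.

15.936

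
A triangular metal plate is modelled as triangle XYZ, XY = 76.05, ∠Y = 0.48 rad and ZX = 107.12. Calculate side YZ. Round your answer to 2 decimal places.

Law of sines: sin Z = XY·sin Y/ZX ≈ 0.32784.
Since ZX ≥ XY, only the acute value applies: ∠Z ≈ 0.334 rad.
Then ∠X = π − ∠Y − ∠Z ≈ 2.328 rad.
Law of sines gives YZ = ZX·sin X/sin Y ≈ 168.66.

168.66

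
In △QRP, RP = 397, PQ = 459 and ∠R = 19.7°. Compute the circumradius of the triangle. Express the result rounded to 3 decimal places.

680.816

Law of sines: sin Q = RP·sin R/PQ ≈ 0.29156.
Since PQ ≥ RP, only the acute value applies: ∠Q ≈ 16.95°.
Then ∠P = 180° − ∠R − ∠Q ≈ 143.35°.
Law of sines gives QR = PQ·sin P/sin R ≈ 812.82.
Circumradius = PQ/(2 sin R) ≈ 680.82.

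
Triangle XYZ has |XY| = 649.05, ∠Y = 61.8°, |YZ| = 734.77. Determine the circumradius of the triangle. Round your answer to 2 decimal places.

By the law of cosines, |ZX|² = |XY|² + |YZ|² − 2·|XY|·|YZ|·cos Y = 5.1043e+05, so |ZX| ≈ 714.44.
Area = ½·|XY|·|YZ|·sin Y ≈ 2.1015e+05.
Circumradius = |ZX|/(2 sin Y) ≈ 405.33.

R ≈ 405.33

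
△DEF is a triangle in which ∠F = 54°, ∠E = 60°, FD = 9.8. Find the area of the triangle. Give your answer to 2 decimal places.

40.98

The third angle is ∠D = 180° − ∠E − ∠F = 66.00°.
Law of sines: EF = FD·sin D/sin E ≈ 10.338.
Law of sines: DE = FD·sin F/sin E ≈ 9.1549.
Area = ½·FD·EF·sin F ≈ 40.981.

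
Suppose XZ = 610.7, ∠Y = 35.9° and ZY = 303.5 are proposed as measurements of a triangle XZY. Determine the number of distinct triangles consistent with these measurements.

ZY·sin Y = 303.5·sin(35.9°) ≈ 178.
Since XZ ≥ ZY, exactly one triangle exists.

1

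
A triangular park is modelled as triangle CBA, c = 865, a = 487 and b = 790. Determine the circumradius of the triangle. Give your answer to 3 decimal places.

437.244

By the law of cosines, cos C = (b² + a² − c²) / (2·b·a) ≈ 0.14691, so ∠C ≈ 1.423 rad.
Circumradius = c/(2 sin C) ≈ 437.24.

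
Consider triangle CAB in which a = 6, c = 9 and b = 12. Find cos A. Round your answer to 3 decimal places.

0.875

By the law of cosines, cos A = (b² + c² − a²) / (2·b·c) ≈ 0.87500, so ∠A ≈ 28.96°.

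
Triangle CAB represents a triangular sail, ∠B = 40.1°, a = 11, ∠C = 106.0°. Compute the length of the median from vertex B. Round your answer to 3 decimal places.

m_B ≈ 14.137

The third angle is ∠A = 180° − ∠B − ∠C = 33.90°.
Law of sines: c = a·sin C/sin A ≈ 18.958.
Law of sines: b = a·sin B/sin A ≈ 12.704.
Median from B: ½√(2·c² + 2·a² − b²) ≈ 14.137.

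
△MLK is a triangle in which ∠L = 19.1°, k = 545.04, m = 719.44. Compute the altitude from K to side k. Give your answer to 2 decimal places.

h_K ≈ 235.41

By the law of cosines, l² = k² + m² − 2·k·m·cos L = 73589, so l ≈ 271.27.
Area = ½·k·m·sin L ≈ 64155.
The altitude from K has length 2·area/k ≈ 235.41.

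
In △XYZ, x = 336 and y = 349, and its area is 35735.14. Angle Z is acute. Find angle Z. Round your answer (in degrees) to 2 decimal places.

∠Z ≈ 37.55°

From area = ½·x·y·sin Z, we get sin Z = 2·area/(x·y) ≈ 0.60948.
Taking the acute solution, ∠Z ≈ 37.55°.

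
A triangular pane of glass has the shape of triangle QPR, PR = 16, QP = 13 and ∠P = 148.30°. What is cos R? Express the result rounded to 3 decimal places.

cos R ≈ 0.970

By the law of cosines, RQ² = QP² + PR² − 2·QP·PR·cos P = 778.94, so RQ ≈ 27.909.
Law of cosines again: cos R = (PR² + RQ² − QP²)/(2·PR·RQ) ≈ 0.96958, so ∠R ≈ 14.17°.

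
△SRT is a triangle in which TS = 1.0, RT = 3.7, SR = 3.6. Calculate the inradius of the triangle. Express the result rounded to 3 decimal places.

Semiperimeter s = (3.7 + 1 + 3.6)/2 = 4.15.
Heron's formula: area = √(4.15·0.45·3.15·0.55) ≈ 1.7987.
Inradius = area/s = 1.7987/4.15 ≈ 0.43343.

r ≈ 0.433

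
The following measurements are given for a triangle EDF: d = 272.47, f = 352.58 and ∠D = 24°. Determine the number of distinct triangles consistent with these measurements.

f·sin D = 352.58·sin(24°) ≈ 143.4.
Since f sin D < d < f (143.4 < 272.47 < 352.58), two triangles exist.

2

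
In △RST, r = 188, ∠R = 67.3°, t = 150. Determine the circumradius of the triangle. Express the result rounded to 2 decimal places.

101.89

Law of sines: sin T = t·sin R/r ≈ 0.73607.
Since r ≥ t, only the acute value applies: ∠T ≈ 47.40°.
Then ∠S = 180° − ∠R − ∠T ≈ 65.30°.
Law of sines gives s = r·sin S/sin R ≈ 185.14.
Circumradius = r/(2 sin R) ≈ 101.89.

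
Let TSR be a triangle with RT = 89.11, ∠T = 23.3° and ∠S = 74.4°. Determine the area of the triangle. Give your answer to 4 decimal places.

area ≈ 1615.7942

The third angle is ∠R = 180° − ∠T − ∠S = 82.30°.
Law of sines: SR = RT·sin T/sin S ≈ 36.595.
Law of sines: TS = RT·sin R/sin S ≈ 91.684.
Area = ½·RT·SR·sin R ≈ 1615.8.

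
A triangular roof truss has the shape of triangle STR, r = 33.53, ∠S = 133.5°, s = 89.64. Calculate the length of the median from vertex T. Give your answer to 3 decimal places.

59.844

Law of sines: sin R = r·sin S/s ≈ 0.27133.
Since s ≥ r, only the acute value applies: ∠R ≈ 15.74°.
Then ∠T = 180° − ∠S − ∠R ≈ 30.76°.
Law of sines gives t = s·sin T/sin S ≈ 63.197.
Median from T: ½√(2·r² + 2·s² − t²) ≈ 59.844.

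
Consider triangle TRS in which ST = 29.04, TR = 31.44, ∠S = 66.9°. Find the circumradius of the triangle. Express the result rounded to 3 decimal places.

Law of sines: sin R = ST·sin S/TR ≈ 0.84961.
Since TR ≥ ST, only the acute value applies: ∠R ≈ 58.17°.
Then ∠T = 180° − ∠S − ∠R ≈ 54.93°.
Law of sines gives RS = TR·sin T/sin S ≈ 27.975.
Circumradius = TR/(2 sin S) ≈ 17.09.

17.090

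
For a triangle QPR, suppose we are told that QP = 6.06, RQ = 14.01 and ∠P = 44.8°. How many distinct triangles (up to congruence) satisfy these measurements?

QP·sin P = 6.06·sin(44.8°) ≈ 4.27.
Since RQ ≥ QP, exactly one triangle exists.

1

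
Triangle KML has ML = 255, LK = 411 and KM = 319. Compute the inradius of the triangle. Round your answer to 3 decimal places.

r ≈ 82.577

Semiperimeter s = (255 + 411 + 319)/2 = 492.5.
Heron's formula: area = √(492.5·237.5·81.5·173.5) ≈ 40669.
Inradius = area/s = 40669/492.5 ≈ 82.577.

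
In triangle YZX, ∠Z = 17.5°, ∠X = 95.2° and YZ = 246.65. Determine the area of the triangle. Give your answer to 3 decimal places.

area ≈ 8473.238

The third angle is ∠Y = 180° − ∠Z − ∠X = 67.30°.
Law of sines: ZX = YZ·sin Y/sin X ≈ 228.48.
Law of sines: XY = YZ·sin Z/sin X ≈ 74.476.
Area = ½·YZ·ZX·sin Z ≈ 8473.2.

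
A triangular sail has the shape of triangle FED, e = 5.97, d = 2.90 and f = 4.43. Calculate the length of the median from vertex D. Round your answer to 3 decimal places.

Median from D: ½√(2·f² + 2·e² − d²) ≈ 5.0528.

5.053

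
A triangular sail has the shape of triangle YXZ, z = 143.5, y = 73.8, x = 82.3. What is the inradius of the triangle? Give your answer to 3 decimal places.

r ≈ 14.688

Semiperimeter s = (73.8 + 82.3 + 143.5)/2 = 149.8.
Heron's formula: area = √(149.8·76·67.5·6.3) ≈ 2200.3.
Inradius = area/s = 2200.3/149.8 ≈ 14.688.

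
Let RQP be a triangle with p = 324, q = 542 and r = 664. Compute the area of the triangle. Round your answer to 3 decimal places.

Semiperimeter s = (664 + 542 + 324)/2 = 765.
Heron's formula: area = √(765·101·223·441) ≈ 87169.

area ≈ 87169.214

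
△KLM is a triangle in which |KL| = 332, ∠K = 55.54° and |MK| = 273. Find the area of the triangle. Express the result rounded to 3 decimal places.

Area = ½·|MK|·|KL|·sin K ≈ 37366.

area ≈ 37365.661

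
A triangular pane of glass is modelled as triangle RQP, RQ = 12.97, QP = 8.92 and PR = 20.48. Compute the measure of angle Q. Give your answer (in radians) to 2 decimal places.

2.41

By the law of cosines, cos Q = (RQ² + QP² − PR²) / (2·RQ·QP) ≈ -0.74181, so ∠Q ≈ 2.407 rad.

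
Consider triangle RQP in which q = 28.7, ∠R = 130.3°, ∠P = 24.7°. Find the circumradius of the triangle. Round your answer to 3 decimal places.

The third angle is ∠Q = 180° − ∠P − ∠R = 25.00°.
Law of sines: r = q·sin R/sin Q ≈ 51.793.
Law of sines: p = q·sin P/sin Q ≈ 28.377.
Circumradius = q/(2 sin Q) ≈ 33.955.

33.955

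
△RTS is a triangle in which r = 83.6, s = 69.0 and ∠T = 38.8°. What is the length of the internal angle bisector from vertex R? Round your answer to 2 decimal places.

t_R ≈ 43.69

By the law of cosines, t² = s² + r² − 2·s·r·cos T = 2758.9, so t ≈ 52.525.
Law of cosines again: cos R = (t² + s² − r²)/(2·t·s) ≈ 0.07325, so ∠R ≈ 85.80°.
The bisector from R has length 2·t·s·cos(∠R/2)/(t+s) ≈ 43.693.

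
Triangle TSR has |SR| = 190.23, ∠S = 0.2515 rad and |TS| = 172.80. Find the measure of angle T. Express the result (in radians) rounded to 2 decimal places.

By the law of cosines, |RT|² = |TS|² + |SR|² − 2·|TS|·|SR|·cos S = 2372.1, so |RT| ≈ 48.704.
Law of cosines again: cos T = (|RT|² + |TS|² − |SR|²)/(2·|RT|·|TS|) ≈ -0.23500, so ∠T ≈ 1.8080 rad.

1.81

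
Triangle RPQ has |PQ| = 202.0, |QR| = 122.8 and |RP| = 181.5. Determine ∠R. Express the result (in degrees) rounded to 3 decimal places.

∠R ≈ 80.681°

By the law of cosines, cos R = (|QR|² + |RP|² − |PQ|²) / (2·|QR|·|RP|) ≈ 0.16193, so ∠R ≈ 80.68°.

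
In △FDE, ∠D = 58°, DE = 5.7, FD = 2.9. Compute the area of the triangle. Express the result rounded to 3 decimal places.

Area = ½·FD·DE·sin D ≈ 7.0091.

7.009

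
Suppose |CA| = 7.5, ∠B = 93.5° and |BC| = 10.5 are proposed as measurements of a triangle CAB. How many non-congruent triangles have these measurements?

0

|BC|·sin B = 10.5·sin(93.5°) ≈ 10.48.
Since ∠B is not acute, a triangle exists only if |CA| > |BC|; here |CA| ≤ |BC|, so there is no triangle.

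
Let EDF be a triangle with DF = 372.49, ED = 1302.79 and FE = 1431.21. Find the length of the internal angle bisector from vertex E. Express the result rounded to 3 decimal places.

By the law of cosines, cos E = (FE² + ED² − DF²) / (2·FE·ED) ≈ 0.96722, so ∠E ≈ 0.257 rad.
The bisector from E has length 2·FE·ED·cos(∠E/2)/(FE+ED) ≈ 1352.8.

t_E ≈ 1352.758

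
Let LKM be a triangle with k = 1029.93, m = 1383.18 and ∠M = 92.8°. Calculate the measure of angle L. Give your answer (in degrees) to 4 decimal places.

Law of sines: sin K = k·sin M/m ≈ 0.74372.
Since m ≥ k, only the acute value applies: ∠K ≈ 48.05°.
Then ∠L = 180° − ∠M − ∠K ≈ 39.15°.

∠L ≈ 39.1506°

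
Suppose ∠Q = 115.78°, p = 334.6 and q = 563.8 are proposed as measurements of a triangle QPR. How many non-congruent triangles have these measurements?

1

p·sin Q = 334.6·sin(115.78°) ≈ 301.3.
Since ∠Q is not acute, a triangle exists only if q > p; here q > p, so there is exactly one triangle.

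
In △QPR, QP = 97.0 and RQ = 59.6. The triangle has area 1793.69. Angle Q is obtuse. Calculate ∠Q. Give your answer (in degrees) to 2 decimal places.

From area = ½·RQ·QP·sin Q, we get sin Q = 2·area/(RQ·QP) ≈ 0.62053.
Taking the obtuse solution, ∠Q ≈ 141.65°.

∠Q ≈ 141.65°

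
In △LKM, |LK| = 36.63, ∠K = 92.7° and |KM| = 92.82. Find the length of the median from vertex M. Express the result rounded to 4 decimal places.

By the law of cosines, |ML|² = |LK|² + |KM|² − 2·|LK|·|KM|·cos K = 10278, so |ML| ≈ 101.38.
Median from M: ½√(2·|KM|² + 2·|ML|² − |LK|²) ≈ 95.452.

95.4524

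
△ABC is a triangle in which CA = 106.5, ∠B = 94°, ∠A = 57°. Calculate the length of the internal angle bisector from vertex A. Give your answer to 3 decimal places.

The third angle is ∠C = 180° − ∠A − ∠B = 29.00°.
Law of sines: BC = CA·sin A/sin B ≈ 89.537.
Law of sines: AB = CA·sin C/sin B ≈ 51.758.
The bisector from A has length 2·CA·AB·cos(∠A/2)/(CA+AB) ≈ 61.22.

t_A ≈ 61.220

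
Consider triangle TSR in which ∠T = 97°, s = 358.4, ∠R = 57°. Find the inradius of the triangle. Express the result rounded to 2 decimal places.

The third angle is ∠S = 180° − ∠R − ∠T = 26.00°.
Law of sines: t = s·sin T/sin S ≈ 811.48.
Law of sines: r = s·sin R/sin S ≈ 685.67.
Area = ½·s·t·sin R ≈ 1.2196e+05.
Semiperimeter p = (811.48+358.4+685.67)/2 = 927.78.
Inradius = area/p = 1.2196e+05/927.78 ≈ 131.45.

131.45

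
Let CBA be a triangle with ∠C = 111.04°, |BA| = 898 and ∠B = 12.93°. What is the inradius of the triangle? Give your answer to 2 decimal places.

83.89

The third angle is ∠A = 180° − ∠C − ∠B = 56.03°.
Law of sines: |AC| = |BA|·sin B/sin C ≈ 215.29.
Law of sines: |CB| = |BA|·sin A/sin C ≈ 797.94.
Area = ½·|BA|·|AC|·sin A ≈ 80167.
Semiperimeter s = (898+215.29+797.94)/2 = 955.61.
Inradius = area/s = 80167/955.61 ≈ 83.891.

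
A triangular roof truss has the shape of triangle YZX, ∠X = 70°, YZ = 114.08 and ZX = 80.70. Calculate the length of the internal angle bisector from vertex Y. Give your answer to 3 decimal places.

t_Y ≈ 106.034

Law of sines: sin Y = ZX·sin X/YZ ≈ 0.66474.
Since YZ ≥ ZX, only the acute value applies: ∠Y ≈ 41.66°.
Then ∠Z = 180° − ∠X − ∠Y ≈ 68.34°.
Law of sines gives XY = YZ·sin Z/sin X ≈ 112.83.
The bisector from Y has length 2·XY·YZ·cos(∠Y/2)/(XY+YZ) ≈ 106.03.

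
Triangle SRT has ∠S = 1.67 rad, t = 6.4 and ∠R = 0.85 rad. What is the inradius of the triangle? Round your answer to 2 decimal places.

The third angle is ∠T = π − ∠S − ∠R = 0.622 rad.
Law of sines: s = t·sin S/sin T ≈ 10.936.
Law of sines: r = t·sin R/sin T ≈ 8.2568.
Area = ½·t·s·sin R ≈ 26.292.
Semiperimeter p = (10.936+8.2568+6.4)/2 = 12.797.
Inradius = area/p = 26.292/12.797 ≈ 2.0546.

2.05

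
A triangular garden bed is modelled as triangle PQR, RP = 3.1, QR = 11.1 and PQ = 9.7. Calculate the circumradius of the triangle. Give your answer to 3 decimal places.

By the law of cosines, cos P = (RP² + PQ² − QR²) / (2·RP·PQ) ≈ -0.32441, so ∠P ≈ 1.901 rad.
Circumradius = QR/(2 sin P) ≈ 5.8673.

5.867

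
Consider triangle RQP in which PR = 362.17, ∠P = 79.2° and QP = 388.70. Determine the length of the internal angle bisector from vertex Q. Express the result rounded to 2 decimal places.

392.14

By the law of cosines, RQ² = QP² + PR² − 2·QP·PR·cos P = 2.295e+05, so RQ ≈ 479.06.
Law of cosines again: cos Q = (RQ² + QP² − PR²)/(2·RQ·QP) ≈ 0.66972, so ∠Q ≈ 47.95°.
The bisector from Q has length 2·RQ·QP·cos(∠Q/2)/(RQ+QP) ≈ 392.14.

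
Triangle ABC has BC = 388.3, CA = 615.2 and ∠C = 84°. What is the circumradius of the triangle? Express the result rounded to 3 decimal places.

By the law of cosines, AB² = BC² + CA² − 2·BC·CA·cos C = 4.7931e+05, so AB ≈ 692.32.
Area = ½·BC·CA·sin C ≈ 1.1879e+05.
Circumradius = AB/(2 sin C) ≈ 348.07.

348.067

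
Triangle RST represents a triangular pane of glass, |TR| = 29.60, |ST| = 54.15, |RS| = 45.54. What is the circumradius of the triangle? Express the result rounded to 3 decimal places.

27.076

By the law of cosines, cos R = (|TR|² + |RS|² − |ST|²) / (2·|TR|·|RS|) ≈ 0.00661, so ∠R ≈ 1.564 rad.
Circumradius = |ST|/(2 sin R) ≈ 27.076.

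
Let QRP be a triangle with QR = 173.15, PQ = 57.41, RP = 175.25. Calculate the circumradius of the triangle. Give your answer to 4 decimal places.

88.3631

By the law of cosines, cos Q = (PQ² + QR² − RP²) / (2·PQ·QR) ≈ 0.12898, so ∠Q ≈ 1.4415 rad.
Circumradius = RP/(2 sin Q) ≈ 88.363.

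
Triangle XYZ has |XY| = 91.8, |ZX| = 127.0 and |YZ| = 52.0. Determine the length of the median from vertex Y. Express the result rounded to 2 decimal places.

39.16

Median from Y: ½√(2·|XY|² + 2·|YZ|² − |ZX|²) ≈ 39.158.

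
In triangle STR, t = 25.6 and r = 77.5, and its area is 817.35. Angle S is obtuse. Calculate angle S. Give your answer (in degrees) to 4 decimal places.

From area = ½·t·r·sin S, we get sin S = 2·area/(t·r) ≈ 0.82394.
Taking the obtuse solution, ∠S ≈ 124.52°.

124.5187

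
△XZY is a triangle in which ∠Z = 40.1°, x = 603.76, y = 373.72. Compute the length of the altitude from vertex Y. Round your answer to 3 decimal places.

388.896

By the law of cosines, z² = y² + x² − 2·y·x·cos Z = 1.59e+05, so z ≈ 398.75.
Area = ½·y·x·sin Z ≈ 72669.
The altitude from Y has length 2·area/y ≈ 388.9.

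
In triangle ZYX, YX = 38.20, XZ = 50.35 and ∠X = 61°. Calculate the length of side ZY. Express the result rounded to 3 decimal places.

By the law of cosines, ZY² = YX² + XZ² − 2·YX·XZ·cos X = 2129.4, so ZY ≈ 46.146.

46.146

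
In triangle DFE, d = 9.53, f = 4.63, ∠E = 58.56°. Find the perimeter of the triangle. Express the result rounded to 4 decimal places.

By the law of cosines, e² = d² + f² − 2·d·f·cos E = 66.227, so e ≈ 8.138.
Semiperimeter s = (9.53+4.63+8.138)/2 = 11.149.
Perimeter = 9.53 + 4.63 + 8.138 = 22.298.

22.2980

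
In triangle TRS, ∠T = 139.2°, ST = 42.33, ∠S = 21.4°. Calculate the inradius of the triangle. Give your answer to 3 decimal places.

7.473

The third angle is ∠R = 180° − ∠S − ∠T = 19.40°.
Law of sines: RS = ST·sin T/sin R ≈ 83.271.
Law of sines: TR = ST·sin S/sin R ≈ 46.499.
Area = ½·ST·RS·sin S ≈ 643.07.
Semiperimeter s = (83.271+42.33+46.499)/2 = 86.05.
Inradius = area/s = 643.07/86.05 ≈ 7.4732.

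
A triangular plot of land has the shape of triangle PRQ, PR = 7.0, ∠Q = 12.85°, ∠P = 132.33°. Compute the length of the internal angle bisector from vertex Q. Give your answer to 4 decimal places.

t_Q ≈ 20.1530

The third angle is ∠R = 180° − ∠Q − ∠P = 34.82°.
Law of sines: RQ = PR·sin P/sin Q ≈ 23.269.
Law of sines: QP = PR·sin R/sin Q ≈ 17.972.
The bisector from Q has length 2·RQ·QP·cos(∠Q/2)/(RQ+QP) ≈ 20.153.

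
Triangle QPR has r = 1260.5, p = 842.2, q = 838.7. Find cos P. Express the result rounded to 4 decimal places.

By the law of cosines, cos P = (r² + q² − p²) / (2·r·q) ≈ 0.74868, so ∠P ≈ 41.52°.

cos P ≈ 0.7487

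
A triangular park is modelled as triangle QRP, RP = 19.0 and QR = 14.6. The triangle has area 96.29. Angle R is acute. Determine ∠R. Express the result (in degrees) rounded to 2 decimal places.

From area = ½·QR·RP·sin R, we get sin R = 2·area/(QR·RP) ≈ 0.69423.
Taking the acute solution, ∠R ≈ 43.97°.

∠R ≈ 43.97°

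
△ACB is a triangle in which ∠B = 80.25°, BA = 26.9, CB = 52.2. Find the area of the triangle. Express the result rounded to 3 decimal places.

Area = ½·CB·BA·sin B ≈ 691.95.

area ≈ 691.949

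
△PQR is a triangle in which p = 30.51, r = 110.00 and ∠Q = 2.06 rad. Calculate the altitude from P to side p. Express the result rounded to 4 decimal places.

97.0978

By the law of cosines, q² = r² + p² − 2·r·p·cos Q = 16185, so q ≈ 127.22.
Area = ½·r·p·sin Q ≈ 1481.2.
The altitude from P has length 2·area/p ≈ 97.098.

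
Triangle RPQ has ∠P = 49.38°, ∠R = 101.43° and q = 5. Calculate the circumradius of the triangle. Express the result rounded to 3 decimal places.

5.126

The third angle is ∠Q = 180° − ∠R − ∠P = 29.19°.
Law of sines: r = q·sin R/sin Q ≈ 10.049.
Law of sines: p = q·sin P/sin Q ≈ 7.7818.
Circumradius = q/(2 sin Q) ≈ 5.126.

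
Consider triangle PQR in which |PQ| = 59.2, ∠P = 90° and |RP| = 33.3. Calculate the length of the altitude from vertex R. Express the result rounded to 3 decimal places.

By the law of cosines, |QR|² = |RP|² + |PQ|² − 2·|RP|·|PQ|·cos P = 4613.5, so |QR| ≈ 67.923.
Area = ½·|RP|·|PQ|·sin P ≈ 985.68.
The altitude from R has length 2·area/|PQ| ≈ 33.3.

h_R ≈ 33.300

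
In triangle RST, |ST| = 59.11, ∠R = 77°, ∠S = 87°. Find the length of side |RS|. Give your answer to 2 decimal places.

The third angle is ∠T = 180° − ∠R − ∠S = 16.00°.
Law of sines: |RS| = |ST|·sin T/sin R ≈ 16.721.

16.72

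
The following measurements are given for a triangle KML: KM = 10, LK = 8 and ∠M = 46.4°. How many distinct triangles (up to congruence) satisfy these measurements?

KM·sin M = 10·sin(46.4°) ≈ 7.242.
Since KM sin M < LK < KM (7.242 < 8 < 10), two triangles exist.

2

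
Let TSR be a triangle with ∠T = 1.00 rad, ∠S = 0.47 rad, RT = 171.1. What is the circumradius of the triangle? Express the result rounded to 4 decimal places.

The third angle is ∠R = π − ∠T − ∠S = 1.672 rad.
Law of sines: SR = RT·sin T/sin S ≈ 317.91.
Law of sines: TS = RT·sin R/sin S ≈ 375.88.
Circumradius = RT/(2 sin S) ≈ 188.9.

188.8995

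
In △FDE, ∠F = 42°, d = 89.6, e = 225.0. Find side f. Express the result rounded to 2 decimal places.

By the law of cosines, f² = d² + e² − 2·d·e·cos F = 28690, so f ≈ 169.38.

169.38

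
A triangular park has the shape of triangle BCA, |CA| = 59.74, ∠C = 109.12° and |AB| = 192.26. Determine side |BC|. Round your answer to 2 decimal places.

164.22

Law of sines: sin B = |CA|·sin C/|AB| ≈ 0.29358.
Since |AB| ≥ |CA|, only the acute value applies: ∠B ≈ 17.07°.
Then ∠A = 180° − ∠C − ∠B ≈ 53.81°.
Law of sines gives |BC| = |AB|·sin A/sin C ≈ 164.22.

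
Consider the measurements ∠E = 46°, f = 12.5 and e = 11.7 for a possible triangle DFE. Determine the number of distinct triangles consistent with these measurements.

f·sin E = 12.5·sin(46°) ≈ 8.992.
Since f sin E < e < f (8.992 < 11.7 < 12.5), two triangles exist.

2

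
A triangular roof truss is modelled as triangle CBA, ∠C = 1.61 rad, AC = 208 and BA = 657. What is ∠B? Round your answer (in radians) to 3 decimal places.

0.322

Law of sines: sin B = AC·sin C/BA ≈ 0.31635.
Since BA ≥ AC, only the acute value applies: ∠B ≈ 0.322 rad.
Then ∠A = π − ∠C − ∠B ≈ 1.210 rad.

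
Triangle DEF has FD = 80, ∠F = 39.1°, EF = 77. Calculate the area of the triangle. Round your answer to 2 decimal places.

Area = ½·EF·FD·sin F ≈ 1942.5.

1942.48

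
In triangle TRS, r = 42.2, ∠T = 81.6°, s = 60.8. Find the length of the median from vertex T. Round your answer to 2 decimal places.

m_T ≈ 39.46

By the law of cosines, t² = r² + s² − 2·r·s·cos T = 4727.9, so t ≈ 68.759.
Median from T: ½√(2·r² + 2·s² − t²) ≈ 39.456.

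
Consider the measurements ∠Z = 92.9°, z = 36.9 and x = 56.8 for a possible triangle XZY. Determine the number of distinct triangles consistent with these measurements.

x·sin Z = 56.8·sin(92.9°) ≈ 56.73.
Since ∠Z is not acute, a triangle exists only if z > x; here z ≤ x, so there is no triangle.

0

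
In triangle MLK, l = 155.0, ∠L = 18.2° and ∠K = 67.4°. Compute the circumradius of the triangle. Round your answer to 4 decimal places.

248.1311

The third angle is ∠M = 180° − ∠L − ∠K = 94.40°.
Law of sines: m = l·sin M/sin L ≈ 494.8.
Law of sines: k = l·sin K/sin L ≈ 458.15.
Circumradius = l/(2 sin L) ≈ 248.13.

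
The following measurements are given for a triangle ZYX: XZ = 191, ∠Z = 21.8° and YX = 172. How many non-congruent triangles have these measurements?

XZ·sin Z = 191·sin(21.8°) ≈ 70.93.
Since XZ sin Z < YX < XZ (70.93 < 172 < 191), two triangles exist.

2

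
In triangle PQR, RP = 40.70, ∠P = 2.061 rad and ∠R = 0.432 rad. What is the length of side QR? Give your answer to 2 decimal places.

The third angle is ∠Q = π − ∠R − ∠P = 0.649 rad.
Law of sines: QR = RP·sin P/sin Q ≈ 59.442.

59.44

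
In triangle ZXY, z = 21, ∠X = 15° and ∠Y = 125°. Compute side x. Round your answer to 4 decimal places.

The third angle is ∠Z = 180° − ∠X − ∠Y = 40.00°.
Law of sines: x = z·sin X/sin Z ≈ 8.4557.

8.4557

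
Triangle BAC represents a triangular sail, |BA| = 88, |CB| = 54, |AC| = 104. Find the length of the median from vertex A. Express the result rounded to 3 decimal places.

Median from A: ½√(2·|BA|² + 2·|AC|² − |CB|²) ≈ 92.472.

92.472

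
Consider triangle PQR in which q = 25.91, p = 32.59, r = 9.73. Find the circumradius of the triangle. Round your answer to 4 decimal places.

By the law of cosines, cos P = (q² + r² − p²) / (2·q·r) ≈ -0.58727, so ∠P ≈ 125.96°.
Circumradius = p/(2 sin P) ≈ 20.132.

20.1324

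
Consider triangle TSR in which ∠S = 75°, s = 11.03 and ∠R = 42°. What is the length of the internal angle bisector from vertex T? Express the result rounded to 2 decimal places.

t_T ≈ 7.70

The third angle is ∠T = 180° − ∠S − ∠R = 63.00°.
Law of sines: t = s·sin T/sin S ≈ 10.174.
Law of sines: r = s·sin R/sin S ≈ 7.6409.
The bisector from T has length 2·s·r·cos(∠T/2)/(s+r) ≈ 7.6975.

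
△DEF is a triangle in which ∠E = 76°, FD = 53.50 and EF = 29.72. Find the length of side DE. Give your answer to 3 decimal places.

Law of sines: sin D = EF·sin E/FD ≈ 0.53901.
Since FD ≥ EF, only the acute value applies: ∠D ≈ 32.62°.
Then ∠F = 180° − ∠E − ∠D ≈ 71.38°.
Law of sines gives DE = FD·sin F/sin E ≈ 52.253.

52.253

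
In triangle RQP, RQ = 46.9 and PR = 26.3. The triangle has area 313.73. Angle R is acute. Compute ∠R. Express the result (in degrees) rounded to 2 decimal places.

∠R ≈ 30.58°

From area = ½·PR·RQ·sin R, we get sin R = 2·area/(PR·RQ) ≈ 0.50869.
Taking the acute solution, ∠R ≈ 30.58°.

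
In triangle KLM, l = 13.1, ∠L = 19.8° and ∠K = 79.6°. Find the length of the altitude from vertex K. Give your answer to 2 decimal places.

h_K ≈ 12.92

The third angle is ∠M = 180° − ∠K − ∠L = 80.60°.
Law of sines: k = l·sin K/sin L ≈ 38.038.
Law of sines: m = l·sin M/sin L ≈ 38.154.
Area = ½·l·k·sin M ≈ 245.8.
The altitude from K has length 2·area/k ≈ 12.924.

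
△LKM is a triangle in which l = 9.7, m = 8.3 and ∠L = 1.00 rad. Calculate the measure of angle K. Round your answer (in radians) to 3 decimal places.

1.338

Law of sines: sin M = m·sin L/l ≈ 0.72002.
Since l ≥ m, only the acute value applies: ∠M ≈ 0.804 rad.
Then ∠K = π − ∠L − ∠M ≈ 1.338 rad.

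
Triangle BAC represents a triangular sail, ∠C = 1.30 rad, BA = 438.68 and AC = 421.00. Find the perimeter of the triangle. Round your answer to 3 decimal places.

Law of sines: sin B = AC·sin C/BA ≈ 0.92472.
Since BA ≥ AC, only the acute value applies: ∠B ≈ 1.180 rad.
Then ∠A = π − ∠C − ∠B ≈ 0.661 rad.
Law of sines gives CB = BA·sin A/sin C ≈ 279.6.
Semiperimeter s = (421+279.6+438.68)/2 = 569.64.
Perimeter = 421 + 279.6 + 438.68 = 1139.3.

perimeter ≈ 1139.275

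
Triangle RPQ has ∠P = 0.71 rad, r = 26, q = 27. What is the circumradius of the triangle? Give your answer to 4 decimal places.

By the law of cosines, p² = q² + r² − 2·q·r·cos P = 340.26, so p ≈ 18.446.
Area = ½·q·r·sin P ≈ 228.79.
Circumradius = p/(2 sin P) ≈ 14.149.

14.1494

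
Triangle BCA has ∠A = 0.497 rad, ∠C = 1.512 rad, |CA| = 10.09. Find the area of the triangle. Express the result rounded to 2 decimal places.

26.76

The third angle is ∠B = π − ∠C − ∠A = 1.133 rad.
Law of sines: |AB| = |CA|·sin C/sin B ≈ 11.124.
Law of sines: |BC| = |CA|·sin A/sin B ≈ 5.3128.
Area = ½·|CA|·|AB|·sin A ≈ 26.757.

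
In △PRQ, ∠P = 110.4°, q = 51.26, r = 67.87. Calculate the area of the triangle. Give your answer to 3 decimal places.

area ≈ 1630.410

Area = ½·r·q·sin P ≈ 1630.4.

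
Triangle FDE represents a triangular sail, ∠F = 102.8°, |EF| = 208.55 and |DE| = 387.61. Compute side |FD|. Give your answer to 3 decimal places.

283.771

Law of sines: sin D = |EF|·sin F/|DE| ≈ 0.52467.
Since |DE| ≥ |EF|, only the acute value applies: ∠D ≈ 31.65°.
Then ∠E = 180° − ∠F − ∠D ≈ 45.55°.
Law of sines gives |FD| = |DE|·sin E/sin F ≈ 283.77.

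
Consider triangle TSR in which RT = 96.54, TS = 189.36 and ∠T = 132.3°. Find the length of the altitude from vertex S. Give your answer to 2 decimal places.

h_S ≈ 140.06

By the law of cosines, SR² = RT² + TS² − 2·RT·TS·cos T = 69784, so SR ≈ 264.17.
Area = ½·RT·TS·sin T ≈ 6760.5.
The altitude from S has length 2·area/RT ≈ 140.06.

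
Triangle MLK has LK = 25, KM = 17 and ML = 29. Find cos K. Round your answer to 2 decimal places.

0.09

By the law of cosines, cos K = (LK² + KM² − ML²) / (2·LK·KM) ≈ 0.08588, so ∠K ≈ 85.07°.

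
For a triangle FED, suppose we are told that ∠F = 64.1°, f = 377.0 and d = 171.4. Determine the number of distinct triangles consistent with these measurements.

1

d·sin F = 171.4·sin(64.1°) ≈ 154.2.
Since f ≥ d, exactly one triangle exists.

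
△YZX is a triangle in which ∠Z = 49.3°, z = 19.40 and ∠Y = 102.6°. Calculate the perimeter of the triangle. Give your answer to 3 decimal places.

The third angle is ∠X = 180° − ∠Y − ∠Z = 28.10°.
Law of sines: y = z·sin Y/sin Z ≈ 24.973.
Law of sines: x = z·sin X/sin Z ≈ 12.053.
Semiperimeter s = (24.973+19.4+12.053)/2 = 28.213.
Perimeter = 24.973 + 19.4 + 12.053 = 56.426.

56.426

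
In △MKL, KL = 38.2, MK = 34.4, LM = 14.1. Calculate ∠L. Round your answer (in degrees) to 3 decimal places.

By the law of cosines, cos L = (KL² + LM² − MK²) / (2·KL·LM) ≈ 0.44065, so ∠L ≈ 63.85°.

63.854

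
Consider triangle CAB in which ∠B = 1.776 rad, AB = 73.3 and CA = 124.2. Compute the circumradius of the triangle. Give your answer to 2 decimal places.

63.43

Law of sines: sin C = AB·sin B/CA ≈ 0.57779.
Since CA ≥ AB, only the acute value applies: ∠C ≈ 0.616 rad.
Then ∠A = π − ∠B − ∠C ≈ 0.750 rad.
Law of sines gives BC = CA·sin A/sin B ≈ 86.434.
Circumradius = CA/(2 sin B) ≈ 63.431.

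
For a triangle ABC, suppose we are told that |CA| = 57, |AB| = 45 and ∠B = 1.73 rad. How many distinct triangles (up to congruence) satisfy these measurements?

1

|AB|·sin B = 45·sin(1.73 rad) ≈ 44.43.
Since ∠B is not acute, a triangle exists only if |CA| > |AB|; here |CA| > |AB|, so there is exactly one triangle.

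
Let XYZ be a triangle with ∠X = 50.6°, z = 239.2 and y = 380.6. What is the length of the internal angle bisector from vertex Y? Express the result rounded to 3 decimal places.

By the law of cosines, x² = y² + z² − 2·y·z·cos X = 86502, so x ≈ 294.11.
Law of cosines again: cos Y = (z² + x² − y²)/(2·z·x) ≈ -0.00809, so ∠Y ≈ 90.46°.
The bisector from Y has length 2·z·x·cos(∠Y/2)/(z+x) ≈ 185.8.

t_Y ≈ 185.799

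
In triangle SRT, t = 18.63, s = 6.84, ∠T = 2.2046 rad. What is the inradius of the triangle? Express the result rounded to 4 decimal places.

Law of sines: sin S = s·sin T/t ≈ 0.29584.
Since t ≥ s, only the acute value applies: ∠S ≈ 0.3003 rad.
Then ∠R = π − ∠T − ∠S ≈ 0.6367 rad.
Law of sines gives r = t·sin R/sin T ≈ 13.745.
Area = ½·t·s·sin R ≈ 37.879.
Semiperimeter p = (6.84+13.745+18.63)/2 = 19.608.
Inradius = area/p = 37.879/19.608 ≈ 1.9318.

1.9318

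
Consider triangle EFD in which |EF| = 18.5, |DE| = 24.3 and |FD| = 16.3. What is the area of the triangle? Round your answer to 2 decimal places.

Semiperimeter s = (16.3 + 24.3 + 18.5)/2 = 29.55.
Heron's formula: area = √(29.55·13.25·5.25·11.05) ≈ 150.71.

150.71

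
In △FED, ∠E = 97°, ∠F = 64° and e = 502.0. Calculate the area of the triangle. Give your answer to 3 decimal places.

area ≈ 37147.435

The third angle is ∠D = 180° − ∠F − ∠E = 19.00°.
Law of sines: f = e·sin F/sin E ≈ 454.58.
Law of sines: d = e·sin D/sin E ≈ 164.66.
Area = ½·e·f·sin D ≈ 37147.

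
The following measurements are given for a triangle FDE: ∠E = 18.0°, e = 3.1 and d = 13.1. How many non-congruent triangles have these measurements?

0

d·sin E = 13.1·sin(18.0°) ≈ 4.048.
Since e = 3.1 < 4.048 = d sin E, no triangle exists.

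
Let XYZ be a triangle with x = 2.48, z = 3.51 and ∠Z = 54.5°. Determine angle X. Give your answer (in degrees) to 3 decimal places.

Law of sines: sin X = x·sin Z/z ≈ 0.57522.
Since z ≥ x, only the acute value applies: ∠X ≈ 35.11°.
Then ∠Y = 180° − ∠Z − ∠X ≈ 90.39°.

35.115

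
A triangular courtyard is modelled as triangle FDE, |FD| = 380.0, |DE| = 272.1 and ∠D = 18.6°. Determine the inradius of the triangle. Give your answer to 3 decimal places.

r ≈ 41.126

By the law of cosines, |EF|² = |FD|² + |DE|² − 2·|FD|·|DE|·cos D = 22444, so |EF| ≈ 149.81.
Area = ½·|FD|·|DE|·sin D ≈ 16490.
Semiperimeter s = (272.1+149.81+380)/2 = 400.96.
Inradius = area/s = 16490/400.96 ≈ 41.126.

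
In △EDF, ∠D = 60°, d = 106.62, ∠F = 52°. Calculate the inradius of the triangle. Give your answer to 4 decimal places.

The third angle is ∠E = 180° − ∠D − ∠F = 68.00°.
Law of sines: e = d·sin E/sin D ≈ 114.15.
Law of sines: f = d·sin F/sin D ≈ 97.015.
Area = ½·d·e·sin F ≈ 4795.3.
Semiperimeter s = (114.15+106.62+97.015)/2 = 158.89.
Inradius = area/s = 4795.3/158.89 ≈ 30.179.

30.1795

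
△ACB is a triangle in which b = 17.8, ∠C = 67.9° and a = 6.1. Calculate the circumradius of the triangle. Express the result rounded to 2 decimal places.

By the law of cosines, c² = b² + a² − 2·b·a·cos C = 272.35, so c ≈ 16.503.
Area = ½·b·a·sin C ≈ 50.301.
Circumradius = c/(2 sin C) ≈ 8.9058.

R ≈ 8.91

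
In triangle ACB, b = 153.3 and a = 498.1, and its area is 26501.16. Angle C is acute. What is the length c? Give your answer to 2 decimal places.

402.08

From area = ½·b·a·sin C, we get sin C = 2·area/(b·a) ≈ 0.69412.
Taking the acute solution, ∠C ≈ 43.96°.
Law of cosines then gives c ≈ 402.08.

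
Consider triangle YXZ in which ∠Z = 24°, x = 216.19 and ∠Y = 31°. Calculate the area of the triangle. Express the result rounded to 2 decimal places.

area ≈ 5976.26

The third angle is ∠X = 180° − ∠Z − ∠Y = 125.00°.
Law of sines: y = x·sin Y/sin X ≈ 135.93.
Law of sines: z = x·sin Z/sin X ≈ 107.35.
Area = ½·x·y·sin Z ≈ 5976.3.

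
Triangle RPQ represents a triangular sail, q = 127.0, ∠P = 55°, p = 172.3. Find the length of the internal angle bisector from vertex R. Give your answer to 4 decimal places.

Law of sines: sin Q = q·sin P/p ≈ 0.60379.
Since p ≥ q, only the acute value applies: ∠Q ≈ 37.14°.
Then ∠R = 180° − ∠P − ∠Q ≈ 87.86°.
Law of sines gives r = p·sin R/sin P ≈ 210.19.
The bisector from R has length 2·p·q·cos(∠R/2)/(p+q) ≈ 105.31.

t_R ≈ 105.3086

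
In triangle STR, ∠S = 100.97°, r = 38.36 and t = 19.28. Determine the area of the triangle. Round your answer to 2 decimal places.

Area = ½·t·r·sin S ≈ 363.03.

area ≈ 363.03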